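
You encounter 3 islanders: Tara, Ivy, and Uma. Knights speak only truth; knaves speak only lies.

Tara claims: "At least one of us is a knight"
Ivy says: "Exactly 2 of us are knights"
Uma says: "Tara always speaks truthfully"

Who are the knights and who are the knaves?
Tara is a knave.
Ivy is a knave.
Uma is a knave.

Verification:
- Tara (knave) says "At least one of us is a knight" - this is FALSE (a lie) because no one is a knight.
- Ivy (knave) says "Exactly 2 of us are knights" - this is FALSE (a lie) because there are 0 knights.
- Uma (knave) says "Tara always speaks truthfully" - this is FALSE (a lie) because Tara is a knave.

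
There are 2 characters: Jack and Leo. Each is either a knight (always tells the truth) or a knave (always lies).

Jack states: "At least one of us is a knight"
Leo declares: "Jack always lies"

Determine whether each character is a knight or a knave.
Jack is a knight.
Leo is a knave.

Verification:
- Jack (knight) says "At least one of us is a knight" - this is TRUE because Jack is a knight.
- Leo (knave) says "Jack always lies" - this is FALSE (a lie) because Jack is a knight.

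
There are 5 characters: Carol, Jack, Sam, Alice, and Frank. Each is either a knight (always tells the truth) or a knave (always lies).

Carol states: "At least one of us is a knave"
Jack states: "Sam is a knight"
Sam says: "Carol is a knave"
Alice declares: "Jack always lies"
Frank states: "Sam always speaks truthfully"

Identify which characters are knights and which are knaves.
Carol is a knight.
Jack is a knave.
Sam is a knave.
Alice is a knight.
Frank is a knave.

Verification:
- Carol (knight) says "At least one of us is a knave" - this is TRUE because Jack, Sam, and Frank are knaves.
- Jack (knave) says "Sam is a knight" - this is FALSE (a lie) because Sam is a knave.
- Sam (knave) says "Carol is a knave" - this is FALSE (a lie) because Carol is a knight.
- Alice (knight) says "Jack always lies" - this is TRUE because Jack is a knave.
- Frank (knave) says "Sam always speaks truthfully" - this is FALSE (a lie) because Sam is a knave.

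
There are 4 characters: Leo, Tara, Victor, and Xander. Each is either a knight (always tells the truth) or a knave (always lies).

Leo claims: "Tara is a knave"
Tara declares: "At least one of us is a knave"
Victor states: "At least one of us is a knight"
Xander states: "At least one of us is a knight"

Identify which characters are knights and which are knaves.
Leo is a knave.
Tara is a knight.
Victor is a knight.
Xander is a knight.

Verification:
- Leo (knave) says "Tara is a knave" - this is FALSE (a lie) because Tara is a knight.
- Tara (knight) says "At least one of us is a knave" - this is TRUE because Leo is a knave.
- Victor (knight) says "At least one of us is a knight" - this is TRUE because Tara, Victor, and Xander are knights.
- Xander (knight) says "At least one of us is a knight" - this is TRUE because Tara, Victor, and Xander are knights.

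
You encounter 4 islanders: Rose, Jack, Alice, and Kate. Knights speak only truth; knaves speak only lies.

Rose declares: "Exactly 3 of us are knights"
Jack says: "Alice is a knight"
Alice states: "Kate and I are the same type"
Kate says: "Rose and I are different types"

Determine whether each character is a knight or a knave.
Rose is a knave.
Jack is a knave.
Alice is a knave.
Kate is a knight.

Verification:
- Rose (knave) says "Exactly 3 of us are knights" - this is FALSE (a lie) because there are 1 knights.
- Jack (knave) says "Alice is a knight" - this is FALSE (a lie) because Alice is a knave.
- Alice (knave) says "Kate and I are the same type" - this is FALSE (a lie) because Alice is a knave and Kate is a knight.
- Kate (knight) says "Rose and I are different types" - this is TRUE because Kate is a knight and Rose is a knave.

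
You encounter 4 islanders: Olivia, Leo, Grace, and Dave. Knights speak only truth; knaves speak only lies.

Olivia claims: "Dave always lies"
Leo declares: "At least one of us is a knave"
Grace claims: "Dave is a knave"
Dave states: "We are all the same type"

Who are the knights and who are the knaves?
Olivia is a knight.
Leo is a knight.
Grace is a knight.
Dave is a knave.

Verification:
- Olivia (knight) says "Dave always lies" - this is TRUE because Dave is a knave.
- Leo (knight) says "At least one of us is a knave" - this is TRUE because Dave is a knave.
- Grace (knight) says "Dave is a knave" - this is TRUE because Dave is a knave.
- Dave (knave) says "We are all the same type" - this is FALSE (a lie) because Olivia, Leo, and Grace are knights and Dave is a knave.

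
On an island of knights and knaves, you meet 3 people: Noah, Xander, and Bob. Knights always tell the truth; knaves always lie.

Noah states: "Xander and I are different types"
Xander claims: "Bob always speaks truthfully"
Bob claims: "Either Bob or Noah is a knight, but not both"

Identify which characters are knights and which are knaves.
Noah is a knave.
Xander is a knave.
Bob is a knave.

Verification:
- Noah (knave) says "Xander and I are different types" - this is FALSE (a lie) because Noah is a knave and Xander is a knave.
- Xander (knave) says "Bob always speaks truthfully" - this is FALSE (a lie) because Bob is a knave.
- Bob (knave) says "Either Bob or Noah is a knight, but not both" - this is FALSE (a lie) because Bob is a knave and Noah is a knave.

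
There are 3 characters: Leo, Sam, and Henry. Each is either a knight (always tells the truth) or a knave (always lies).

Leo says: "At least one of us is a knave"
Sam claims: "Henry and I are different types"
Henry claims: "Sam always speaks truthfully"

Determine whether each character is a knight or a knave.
Leo is a knight.
Sam is a knave.
Henry is a knave.

Verification:
- Leo (knight) says "At least one of us is a knave" - this is TRUE because Sam and Henry are knaves.
- Sam (knave) says "Henry and I are different types" - this is FALSE (a lie) because Sam is a knave and Henry is a knave.
- Henry (knave) says "Sam always speaks truthfully" - this is FALSE (a lie) because Sam is a knave.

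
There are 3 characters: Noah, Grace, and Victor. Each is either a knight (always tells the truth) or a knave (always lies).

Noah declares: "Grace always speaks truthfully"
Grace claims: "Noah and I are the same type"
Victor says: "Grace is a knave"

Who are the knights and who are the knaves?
Noah is a knight.
Grace is a knight.
Victor is a knave.

Verification:
- Noah (knight) says "Grace always speaks truthfully" - this is TRUE because Grace is a knight.
- Grace (knight) says "Noah and I are the same type" - this is TRUE because Grace is a knight and Noah is a knight.
- Victor (knave) says "Grace is a knave" - this is FALSE (a lie) because Grace is a knight.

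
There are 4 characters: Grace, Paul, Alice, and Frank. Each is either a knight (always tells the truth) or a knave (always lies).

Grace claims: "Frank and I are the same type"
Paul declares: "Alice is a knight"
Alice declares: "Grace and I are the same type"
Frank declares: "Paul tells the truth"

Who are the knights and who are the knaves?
Grace is a knight.
Paul is a knight.
Alice is a knight.
Frank is a knight.

Verification:
- Grace (knight) says "Frank and I are the same type" - this is TRUE because Grace is a knight and Frank is a knight.
- Paul (knight) says "Alice is a knight" - this is TRUE because Alice is a knight.
- Alice (knight) says "Grace and I are the same type" - this is TRUE because Alice is a knight and Grace is a knight.
- Frank (knight) says "Paul tells the truth" - this is TRUE because Paul is a knight.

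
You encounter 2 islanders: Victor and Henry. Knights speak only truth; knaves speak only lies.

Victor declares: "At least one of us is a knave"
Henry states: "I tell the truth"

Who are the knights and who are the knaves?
Victor is a knight.
Henry is a knave.

Verification:
- Victor (knight) says "At least one of us is a knave" - this is TRUE because Henry is a knave.
- Henry (knave) says "I tell the truth" - this is FALSE (a lie) because Henry is a knave.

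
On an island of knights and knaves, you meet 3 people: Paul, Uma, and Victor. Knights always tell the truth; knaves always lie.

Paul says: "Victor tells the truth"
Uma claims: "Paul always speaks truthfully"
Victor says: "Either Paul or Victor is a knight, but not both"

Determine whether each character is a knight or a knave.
Paul is a knave.
Uma is a knave.
Victor is a knave.

Verification:
- Paul (knave) says "Victor tells the truth" - this is FALSE (a lie) because Victor is a knave.
- Uma (knave) says "Paul always speaks truthfully" - this is FALSE (a lie) because Paul is a knave.
- Victor (knave) says "Either Paul or Victor is a knight, but not both" - this is FALSE (a lie) because Paul is a knave and Victor is a knave.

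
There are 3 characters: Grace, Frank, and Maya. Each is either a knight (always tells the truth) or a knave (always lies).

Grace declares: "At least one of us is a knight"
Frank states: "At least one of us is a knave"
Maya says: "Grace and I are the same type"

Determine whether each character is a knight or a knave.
Grace is a knight.
Frank is a knight.
Maya is a knave.

Verification:
- Grace (knight) says "At least one of us is a knight" - this is TRUE because Grace and Frank are knights.
- Frank (knight) says "At least one of us is a knave" - this is TRUE because Maya is a knave.
- Maya (knave) says "Grace and I are the same type" - this is FALSE (a lie) because Maya is a knave and Grace is a knight.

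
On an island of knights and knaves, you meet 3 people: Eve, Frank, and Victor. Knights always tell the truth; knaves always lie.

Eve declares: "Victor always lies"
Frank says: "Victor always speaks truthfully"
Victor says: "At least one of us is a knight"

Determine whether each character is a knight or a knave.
Eve is a knave.
Frank is a knight.
Victor is a knight.

Verification:
- Eve (knave) says "Victor always lies" - this is FALSE (a lie) because Victor is a knight.
- Frank (knight) says "Victor always speaks truthfully" - this is TRUE because Victor is a knight.
- Victor (knight) says "At least one of us is a knight" - this is TRUE because Frank and Victor are knights.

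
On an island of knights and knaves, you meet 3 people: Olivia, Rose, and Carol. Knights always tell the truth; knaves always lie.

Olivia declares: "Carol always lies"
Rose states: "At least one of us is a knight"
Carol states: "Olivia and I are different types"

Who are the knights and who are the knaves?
Olivia is a knave.
Rose is a knight.
Carol is a knight.

Verification:
- Olivia (knave) says "Carol always lies" - this is FALSE (a lie) because Carol is a knight.
- Rose (knight) says "At least one of us is a knight" - this is TRUE because Rose and Carol are knights.
- Carol (knight) says "Olivia and I are different types" - this is TRUE because Carol is a knight and Olivia is a knave.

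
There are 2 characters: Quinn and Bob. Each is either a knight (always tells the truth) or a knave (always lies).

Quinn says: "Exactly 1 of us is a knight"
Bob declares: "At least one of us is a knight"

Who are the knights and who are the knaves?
Quinn is a knave.
Bob is a knave.

Verification:
- Quinn (knave) says "Exactly 1 of us is a knight" - this is FALSE (a lie) because there are 0 knights.
- Bob (knave) says "At least one of us is a knight" - this is FALSE (a lie) because no one is a knight.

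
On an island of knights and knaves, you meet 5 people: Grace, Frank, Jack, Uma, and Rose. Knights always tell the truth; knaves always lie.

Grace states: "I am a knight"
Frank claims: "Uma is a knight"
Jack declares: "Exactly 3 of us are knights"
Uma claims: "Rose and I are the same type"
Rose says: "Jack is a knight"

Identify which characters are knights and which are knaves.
Grace is a knight.
Frank is a knave.
Jack is a knight.
Uma is a knave.
Rose is a knight.

Verification:
- Grace (knight) says "I am a knight" - this is TRUE because Grace is a knight.
- Frank (knave) says "Uma is a knight" - this is FALSE (a lie) because Uma is a knave.
- Jack (knight) says "Exactly 3 of us are knights" - this is TRUE because there are 3 knights.
- Uma (knave) says "Rose and I are the same type" - this is FALSE (a lie) because Uma is a knave and Rose is a knight.
- Rose (knight) says "Jack is a knight" - this is TRUE because Jack is a knight.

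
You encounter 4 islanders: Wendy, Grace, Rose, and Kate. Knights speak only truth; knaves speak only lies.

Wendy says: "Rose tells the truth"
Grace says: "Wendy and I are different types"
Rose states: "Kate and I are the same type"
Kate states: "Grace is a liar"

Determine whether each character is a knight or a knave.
Wendy is a knave.
Grace is a knave.
Rose is a knave.
Kate is a knight.

Verification:
- Wendy (knave) says "Rose tells the truth" - this is FALSE (a lie) because Rose is a knave.
- Grace (knave) says "Wendy and I are different types" - this is FALSE (a lie) because Grace is a knave and Wendy is a knave.
- Rose (knave) says "Kate and I are the same type" - this is FALSE (a lie) because Rose is a knave and Kate is a knight.
- Kate (knight) says "Grace is a liar" - this is TRUE because Grace is a knave.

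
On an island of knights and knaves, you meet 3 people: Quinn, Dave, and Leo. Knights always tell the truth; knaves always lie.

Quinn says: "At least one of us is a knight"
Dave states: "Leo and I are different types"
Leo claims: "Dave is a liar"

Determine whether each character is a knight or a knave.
Quinn is a knight.
Dave is a knight.
Leo is a knave.

Verification:
- Quinn (knight) says "At least one of us is a knight" - this is TRUE because Quinn and Dave are knights.
- Dave (knight) says "Leo and I are different types" - this is TRUE because Dave is a knight and Leo is a knave.
- Leo (knave) says "Dave is a liar" - this is FALSE (a lie) because Dave is a knight.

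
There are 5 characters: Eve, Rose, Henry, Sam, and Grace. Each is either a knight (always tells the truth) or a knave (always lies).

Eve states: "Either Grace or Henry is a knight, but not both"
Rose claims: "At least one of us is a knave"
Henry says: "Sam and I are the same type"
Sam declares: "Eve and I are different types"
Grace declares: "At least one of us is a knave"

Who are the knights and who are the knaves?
Eve is a knave.
Rose is a knight.
Henry is a knight.
Sam is a knight.
Grace is a knight.

Verification:
- Eve (knave) says "Either Grace or Henry is a knight, but not both" - this is FALSE (a lie) because Grace is a knight and Henry is a knight.
- Rose (knight) says "At least one of us is a knave" - this is TRUE because Eve is a knave.
- Henry (knight) says "Sam and I are the same type" - this is TRUE because Henry is a knight and Sam is a knight.
- Sam (knight) says "Eve and I are different types" - this is TRUE because Sam is a knight and Eve is a knave.
- Grace (knight) says "At least one of us is a knave" - this is TRUE because Eve is a knave.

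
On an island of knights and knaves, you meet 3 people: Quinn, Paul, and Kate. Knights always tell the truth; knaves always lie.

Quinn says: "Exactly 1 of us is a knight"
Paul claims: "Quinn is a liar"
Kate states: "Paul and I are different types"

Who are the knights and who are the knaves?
Quinn is a knight.
Paul is a knave.
Kate is a knave.

Verification:
- Quinn (knight) says "Exactly 1 of us is a knight" - this is TRUE because there are 1 knights.
- Paul (knave) says "Quinn is a liar" - this is FALSE (a lie) because Quinn is a knight.
- Kate (knave) says "Paul and I are different types" - this is FALSE (a lie) because Kate is a knave and Paul is a knave.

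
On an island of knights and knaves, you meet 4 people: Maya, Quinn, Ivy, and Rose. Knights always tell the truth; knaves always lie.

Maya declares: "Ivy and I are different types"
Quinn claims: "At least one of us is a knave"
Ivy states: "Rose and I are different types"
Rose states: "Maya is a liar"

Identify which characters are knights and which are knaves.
Maya is a knight.
Quinn is a knight.
Ivy is a knave.
Rose is a knave.

Verification:
- Maya (knight) says "Ivy and I are different types" - this is TRUE because Maya is a knight and Ivy is a knave.
- Quinn (knight) says "At least one of us is a knave" - this is TRUE because Ivy and Rose are knaves.
- Ivy (knave) says "Rose and I are different types" - this is FALSE (a lie) because Ivy is a knave and Rose is a knave.
- Rose (knave) says "Maya is a liar" - this is FALSE (a lie) because Maya is a knight.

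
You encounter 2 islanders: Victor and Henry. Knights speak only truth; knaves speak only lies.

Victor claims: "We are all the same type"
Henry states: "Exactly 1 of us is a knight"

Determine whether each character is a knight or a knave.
Victor is a knave.
Henry is a knight.

Verification:
- Victor (knave) says "We are all the same type" - this is FALSE (a lie) because Henry is a knight and Victor is a knave.
- Henry (knight) says "Exactly 1 of us is a knight" - this is TRUE because there are 1 knights.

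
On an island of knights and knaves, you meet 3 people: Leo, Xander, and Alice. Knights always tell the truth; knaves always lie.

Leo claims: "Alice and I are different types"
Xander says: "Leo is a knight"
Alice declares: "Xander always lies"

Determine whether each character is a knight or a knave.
Leo is a knight.
Xander is a knight.
Alice is a knave.

Verification:
- Leo (knight) says "Alice and I are different types" - this is TRUE because Leo is a knight and Alice is a knave.
- Xander (knight) says "Leo is a knight" - this is TRUE because Leo is a knight.
- Alice (knave) says "Xander always lies" - this is FALSE (a lie) because Xander is a knight.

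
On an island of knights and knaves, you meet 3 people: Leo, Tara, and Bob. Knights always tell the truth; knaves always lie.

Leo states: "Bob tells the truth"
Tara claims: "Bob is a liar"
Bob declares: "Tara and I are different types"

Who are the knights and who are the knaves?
Leo is a knight.
Tara is a knave.
Bob is a knight.

Verification:
- Leo (knight) says "Bob tells the truth" - this is TRUE because Bob is a knight.
- Tara (knave) says "Bob is a liar" - this is FALSE (a lie) because Bob is a knight.
- Bob (knight) says "Tara and I are different types" - this is TRUE because Bob is a knight and Tara is a knave.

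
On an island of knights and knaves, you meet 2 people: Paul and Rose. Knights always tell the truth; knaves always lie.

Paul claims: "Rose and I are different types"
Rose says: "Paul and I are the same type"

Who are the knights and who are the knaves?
Paul is a knight.
Rose is a knave.

Verification:
- Paul (knight) says "Rose and I are different types" - this is TRUE because Paul is a knight and Rose is a knave.
- Rose (knave) says "Paul and I are the same type" - this is FALSE (a lie) because Rose is a knave and Paul is a knight.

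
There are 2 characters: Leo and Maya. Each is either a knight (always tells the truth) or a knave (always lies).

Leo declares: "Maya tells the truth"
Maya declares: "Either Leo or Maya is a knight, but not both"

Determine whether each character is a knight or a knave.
Leo is a knave.
Maya is a knave.

Verification:
- Leo (knave) says "Maya tells the truth" - this is FALSE (a lie) because Maya is a knave.
- Maya (knave) says "Either Leo or Maya is a knight, but not both" - this is FALSE (a lie) because Leo is a knave and Maya is a knave.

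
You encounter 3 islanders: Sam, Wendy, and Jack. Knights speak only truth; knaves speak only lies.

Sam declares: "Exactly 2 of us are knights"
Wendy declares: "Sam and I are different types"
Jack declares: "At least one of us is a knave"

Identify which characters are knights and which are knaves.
Sam is a knave.
Wendy is a knave.
Jack is a knight.

Verification:
- Sam (knave) says "Exactly 2 of us are knights" - this is FALSE (a lie) because there are 1 knights.
- Wendy (knave) says "Sam and I are different types" - this is FALSE (a lie) because Wendy is a knave and Sam is a knave.
- Jack (knight) says "At least one of us is a knave" - this is TRUE because Sam and Wendy are knaves.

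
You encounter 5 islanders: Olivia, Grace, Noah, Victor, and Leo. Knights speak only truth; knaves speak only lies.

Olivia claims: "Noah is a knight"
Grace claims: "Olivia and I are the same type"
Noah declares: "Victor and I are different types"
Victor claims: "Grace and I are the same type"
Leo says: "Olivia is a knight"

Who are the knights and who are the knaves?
Olivia is a knight.
Grace is a knight.
Noah is a knight.
Victor is a knave.
Leo is a knight.

Verification:
- Olivia (knight) says "Noah is a knight" - this is TRUE because Noah is a knight.
- Grace (knight) says "Olivia and I are the same type" - this is TRUE because Grace is a knight and Olivia is a knight.
- Noah (knight) says "Victor and I are different types" - this is TRUE because Noah is a knight and Victor is a knave.
- Victor (knave) says "Grace and I are the same type" - this is FALSE (a lie) because Victor is a knave and Grace is a knight.
- Leo (knight) says "Olivia is a knight" - this is TRUE because Olivia is a knight.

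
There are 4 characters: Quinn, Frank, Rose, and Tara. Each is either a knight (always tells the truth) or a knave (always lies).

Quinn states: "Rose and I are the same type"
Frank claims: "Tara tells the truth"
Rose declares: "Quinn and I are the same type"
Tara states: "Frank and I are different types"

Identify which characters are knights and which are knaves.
Quinn is a knight.
Frank is a knave.
Rose is a knight.
Tara is a knave.

Verification:
- Quinn (knight) says "Rose and I are the same type" - this is TRUE because Quinn is a knight and Rose is a knight.
- Frank (knave) says "Tara tells the truth" - this is FALSE (a lie) because Tara is a knave.
- Rose (knight) says "Quinn and I are the same type" - this is TRUE because Rose is a knight and Quinn is a knight.
- Tara (knave) says "Frank and I are different types" - this is FALSE (a lie) because Tara is a knave and Frank is a knave.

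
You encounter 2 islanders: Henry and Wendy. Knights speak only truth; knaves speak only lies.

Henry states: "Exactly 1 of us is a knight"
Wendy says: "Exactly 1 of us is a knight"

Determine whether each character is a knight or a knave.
Henry is a knave.
Wendy is a knave.

Verification:
- Henry (knave) says "Exactly 1 of us is a knight" - this is FALSE (a lie) because there are 0 knights.
- Wendy (knave) says "Exactly 1 of us is a knight" - this is FALSE (a lie) because there are 0 knights.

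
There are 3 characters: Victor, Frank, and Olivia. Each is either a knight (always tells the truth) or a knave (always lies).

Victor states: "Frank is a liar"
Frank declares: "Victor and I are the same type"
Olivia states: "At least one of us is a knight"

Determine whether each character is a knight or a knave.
Victor is a knight.
Frank is a knave.
Olivia is a knight.

Verification:
- Victor (knight) says "Frank is a liar" - this is TRUE because Frank is a knave.
- Frank (knave) says "Victor and I are the same type" - this is FALSE (a lie) because Frank is a knave and Victor is a knight.
- Olivia (knight) says "At least one of us is a knight" - this is TRUE because Victor and Olivia are knights.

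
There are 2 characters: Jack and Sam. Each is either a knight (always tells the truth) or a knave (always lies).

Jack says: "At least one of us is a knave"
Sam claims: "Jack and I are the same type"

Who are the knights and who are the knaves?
Jack is a knight.
Sam is a knave.

Verification:
- Jack (knight) says "At least one of us is a knave" - this is TRUE because Sam is a knave.
- Sam (knave) says "Jack and I are the same type" - this is FALSE (a lie) because Sam is a knave and Jack is a knight.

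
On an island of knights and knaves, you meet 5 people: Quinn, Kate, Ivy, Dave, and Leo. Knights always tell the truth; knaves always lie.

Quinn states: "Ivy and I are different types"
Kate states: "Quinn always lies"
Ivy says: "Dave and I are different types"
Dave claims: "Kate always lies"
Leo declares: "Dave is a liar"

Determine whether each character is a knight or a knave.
Quinn is a knave.
Kate is a knight.
Ivy is a knave.
Dave is a knave.
Leo is a knight.

Verification:
- Quinn (knave) says "Ivy and I are different types" - this is FALSE (a lie) because Quinn is a knave and Ivy is a knave.
- Kate (knight) says "Quinn always lies" - this is TRUE because Quinn is a knave.
- Ivy (knave) says "Dave and I are different types" - this is FALSE (a lie) because Ivy is a knave and Dave is a knave.
- Dave (knave) says "Kate always lies" - this is FALSE (a lie) because Kate is a knight.
- Leo (knight) says "Dave is a liar" - this is TRUE because Dave is a knave.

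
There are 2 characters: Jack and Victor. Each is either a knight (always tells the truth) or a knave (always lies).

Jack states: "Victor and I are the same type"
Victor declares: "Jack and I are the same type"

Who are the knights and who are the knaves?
Jack is a knight.
Victor is a knight.

Verification:
- Jack (knight) says "Victor and I are the same type" - this is TRUE because Jack is a knight and Victor is a knight.
- Victor (knight) says "Jack and I are the same type" - this is TRUE because Victor is a knight and Jack is a knight.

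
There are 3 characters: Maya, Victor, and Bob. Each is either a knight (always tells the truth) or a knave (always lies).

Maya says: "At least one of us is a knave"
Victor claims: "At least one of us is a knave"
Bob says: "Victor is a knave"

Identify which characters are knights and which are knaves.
Maya is a knight.
Victor is a knight.
Bob is a knave.

Verification:
- Maya (knight) says "At least one of us is a knave" - this is TRUE because Bob is a knave.
- Victor (knight) says "At least one of us is a knave" - this is TRUE because Bob is a knave.
- Bob (knave) says "Victor is a knave" - this is FALSE (a lie) because Victor is a knight.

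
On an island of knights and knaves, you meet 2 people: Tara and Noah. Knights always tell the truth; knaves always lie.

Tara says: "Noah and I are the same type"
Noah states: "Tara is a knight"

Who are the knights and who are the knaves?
Tara is a knight.
Noah is a knight.

Verification:
- Tara (knight) says "Noah and I are the same type" - this is TRUE because Tara is a knight and Noah is a knight.
- Noah (knight) says "Tara is a knight" - this is TRUE because Tara is a knight.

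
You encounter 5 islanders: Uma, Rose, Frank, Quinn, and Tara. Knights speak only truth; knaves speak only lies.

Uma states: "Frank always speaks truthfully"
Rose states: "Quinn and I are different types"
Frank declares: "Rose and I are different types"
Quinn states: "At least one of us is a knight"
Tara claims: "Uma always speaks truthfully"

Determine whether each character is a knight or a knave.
Uma is a knave.
Rose is a knave.
Frank is a knave.
Quinn is a knave.
Tara is a knave.

Verification:
- Uma (knave) says "Frank always speaks truthfully" - this is FALSE (a lie) because Frank is a knave.
- Rose (knave) says "Quinn and I are different types" - this is FALSE (a lie) because Rose is a knave and Quinn is a knave.
- Frank (knave) says "Rose and I are different types" - this is FALSE (a lie) because Frank is a knave and Rose is a knave.
- Quinn (knave) says "At least one of us is a knight" - this is FALSE (a lie) because no one is a knight.
- Tara (knave) says "Uma always speaks truthfully" - this is FALSE (a lie) because Uma is a knave.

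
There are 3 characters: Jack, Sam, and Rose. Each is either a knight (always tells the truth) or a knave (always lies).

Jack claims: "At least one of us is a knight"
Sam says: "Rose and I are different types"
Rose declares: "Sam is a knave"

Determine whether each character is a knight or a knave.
Jack is a knight.
Sam is a knight.
Rose is a knave.

Verification:
- Jack (knight) says "At least one of us is a knight" - this is TRUE because Jack and Sam are knights.
- Sam (knight) says "Rose and I are different types" - this is TRUE because Sam is a knight and Rose is a knave.
- Rose (knave) says "Sam is a knave" - this is FALSE (a lie) because Sam is a knight.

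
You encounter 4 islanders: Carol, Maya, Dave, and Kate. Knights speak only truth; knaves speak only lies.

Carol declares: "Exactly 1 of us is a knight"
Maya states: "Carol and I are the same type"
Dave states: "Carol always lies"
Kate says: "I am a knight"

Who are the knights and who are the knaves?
Carol is a knight.
Maya is a knave.
Dave is a knave.
Kate is a knave.

Verification:
- Carol (knight) says "Exactly 1 of us is a knight" - this is TRUE because there are 1 knights.
- Maya (knave) says "Carol and I are the same type" - this is FALSE (a lie) because Maya is a knave and Carol is a knight.
- Dave (knave) says "Carol always lies" - this is FALSE (a lie) because Carol is a knight.
- Kate (knave) says "I am a knight" - this is FALSE (a lie) because Kate is a knave.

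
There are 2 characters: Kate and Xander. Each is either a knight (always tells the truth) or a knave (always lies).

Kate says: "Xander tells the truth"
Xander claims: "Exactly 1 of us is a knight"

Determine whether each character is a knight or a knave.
Kate is a knave.
Xander is a knave.

Verification:
- Kate (knave) says "Xander tells the truth" - this is FALSE (a lie) because Xander is a knave.
- Xander (knave) says "Exactly 1 of us is a knight" - this is FALSE (a lie) because there are 0 knights.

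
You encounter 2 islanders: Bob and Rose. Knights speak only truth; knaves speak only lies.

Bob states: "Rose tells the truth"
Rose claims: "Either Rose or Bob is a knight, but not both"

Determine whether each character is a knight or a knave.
Bob is a knave.
Rose is a knave.

Verification:
- Bob (knave) says "Rose tells the truth" - this is FALSE (a lie) because Rose is a knave.
- Rose (knave) says "Either Rose or Bob is a knight, but not both" - this is FALSE (a lie) because Rose is a knave and Bob is a knave.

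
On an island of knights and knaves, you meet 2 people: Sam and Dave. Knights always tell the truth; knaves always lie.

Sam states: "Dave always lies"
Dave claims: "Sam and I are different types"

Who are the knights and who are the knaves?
Sam is a knave.
Dave is a knight.

Verification:
- Sam (knave) says "Dave always lies" - this is FALSE (a lie) because Dave is a knight.
- Dave (knight) says "Sam and I are different types" - this is TRUE because Dave is a knight and Sam is a knave.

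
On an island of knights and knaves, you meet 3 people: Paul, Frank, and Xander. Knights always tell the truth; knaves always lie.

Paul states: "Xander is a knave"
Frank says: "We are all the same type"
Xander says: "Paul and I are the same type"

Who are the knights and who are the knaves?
Paul is a knight.
Frank is a knave.
Xander is a knave.

Verification:
- Paul (knight) says "Xander is a knave" - this is TRUE because Xander is a knave.
- Frank (knave) says "We are all the same type" - this is FALSE (a lie) because Paul is a knight and Frank and Xander are knaves.
- Xander (knave) says "Paul and I are the same type" - this is FALSE (a lie) because Xander is a knave and Paul is a knight.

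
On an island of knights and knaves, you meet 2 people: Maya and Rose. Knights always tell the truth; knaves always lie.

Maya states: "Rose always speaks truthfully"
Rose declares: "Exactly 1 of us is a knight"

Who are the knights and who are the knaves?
Maya is a knave.
Rose is a knave.

Verification:
- Maya (knave) says "Rose always speaks truthfully" - this is FALSE (a lie) because Rose is a knave.
- Rose (knave) says "Exactly 1 of us is a knight" - this is FALSE (a lie) because there are 0 knights.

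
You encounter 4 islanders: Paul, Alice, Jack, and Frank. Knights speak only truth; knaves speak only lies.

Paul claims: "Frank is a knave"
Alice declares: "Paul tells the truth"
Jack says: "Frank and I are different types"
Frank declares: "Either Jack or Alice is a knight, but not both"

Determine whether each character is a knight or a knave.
Paul is a knight.
Alice is a knight.
Jack is a knight.
Frank is a knave.

Verification:
- Paul (knight) says "Frank is a knave" - this is TRUE because Frank is a knave.
- Alice (knight) says "Paul tells the truth" - this is TRUE because Paul is a knight.
- Jack (knight) says "Frank and I are different types" - this is TRUE because Jack is a knight and Frank is a knave.
- Frank (knave) says "Either Jack or Alice is a knight, but not both" - this is FALSE (a lie) because Jack is a knight and Alice is a knight.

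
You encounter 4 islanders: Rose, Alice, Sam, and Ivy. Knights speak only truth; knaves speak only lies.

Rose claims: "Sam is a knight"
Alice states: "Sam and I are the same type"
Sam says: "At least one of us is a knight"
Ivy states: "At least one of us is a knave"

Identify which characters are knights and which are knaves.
Rose is a knight.
Alice is a knave.
Sam is a knight.
Ivy is a knight.

Verification:
- Rose (knight) says "Sam is a knight" - this is TRUE because Sam is a knight.
- Alice (knave) says "Sam and I are the same type" - this is FALSE (a lie) because Alice is a knave and Sam is a knight.
- Sam (knight) says "At least one of us is a knight" - this is TRUE because Rose, Sam, and Ivy are knights.
- Ivy (knight) says "At least one of us is a knave" - this is TRUE because Alice is a knave.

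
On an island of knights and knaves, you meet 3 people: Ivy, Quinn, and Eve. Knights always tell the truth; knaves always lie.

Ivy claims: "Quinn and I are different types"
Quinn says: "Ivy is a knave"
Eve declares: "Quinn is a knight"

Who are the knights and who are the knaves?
Ivy is a knight.
Quinn is a knave.
Eve is a knave.

Verification:
- Ivy (knight) says "Quinn and I are different types" - this is TRUE because Ivy is a knight and Quinn is a knave.
- Quinn (knave) says "Ivy is a knave" - this is FALSE (a lie) because Ivy is a knight.
- Eve (knave) says "Quinn is a knight" - this is FALSE (a lie) because Quinn is a knave.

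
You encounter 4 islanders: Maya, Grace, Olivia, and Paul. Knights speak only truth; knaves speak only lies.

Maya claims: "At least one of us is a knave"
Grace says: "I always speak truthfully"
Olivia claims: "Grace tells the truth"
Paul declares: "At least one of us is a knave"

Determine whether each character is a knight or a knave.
Maya is a knight.
Grace is a knave.
Olivia is a knave.
Paul is a knight.

Verification:
- Maya (knight) says "At least one of us is a knave" - this is TRUE because Grace and Olivia are knaves.
- Grace (knave) says "I always speak truthfully" - this is FALSE (a lie) because Grace is a knave.
- Olivia (knave) says "Grace tells the truth" - this is FALSE (a lie) because Grace is a knave.
- Paul (knight) says "At least one of us is a knave" - this is TRUE because Grace and Olivia are knaves.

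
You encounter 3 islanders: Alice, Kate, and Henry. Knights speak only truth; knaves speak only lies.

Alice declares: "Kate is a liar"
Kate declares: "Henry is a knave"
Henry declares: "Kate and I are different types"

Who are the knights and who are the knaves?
Alice is a knight.
Kate is a knave.
Henry is a knight.

Verification:
- Alice (knight) says "Kate is a liar" - this is TRUE because Kate is a knave.
- Kate (knave) says "Henry is a knave" - this is FALSE (a lie) because Henry is a knight.
- Henry (knight) says "Kate and I are different types" - this is TRUE because Henry is a knight and Kate is a knave.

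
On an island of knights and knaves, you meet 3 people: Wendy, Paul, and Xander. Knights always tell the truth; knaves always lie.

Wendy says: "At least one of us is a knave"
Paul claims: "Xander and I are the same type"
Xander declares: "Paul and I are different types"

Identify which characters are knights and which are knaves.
Wendy is a knight.
Paul is a knave.
Xander is a knight.

Verification:
- Wendy (knight) says "At least one of us is a knave" - this is TRUE because Paul is a knave.
- Paul (knave) says "Xander and I are the same type" - this is FALSE (a lie) because Paul is a knave and Xander is a knight.
- Xander (knight) says "Paul and I are different types" - this is TRUE because Xander is a knight and Paul is a knave.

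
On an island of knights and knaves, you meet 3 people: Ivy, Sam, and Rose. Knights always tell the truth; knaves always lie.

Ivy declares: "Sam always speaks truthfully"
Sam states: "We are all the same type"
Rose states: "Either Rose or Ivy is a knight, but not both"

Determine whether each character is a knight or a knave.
Ivy is a knave.
Sam is a knave.
Rose is a knight.

Verification:
- Ivy (knave) says "Sam always speaks truthfully" - this is FALSE (a lie) because Sam is a knave.
- Sam (knave) says "We are all the same type" - this is FALSE (a lie) because Rose is a knight and Ivy and Sam are knaves.
- Rose (knight) says "Either Rose or Ivy is a knight, but not both" - this is TRUE because Rose is a knight and Ivy is a knave.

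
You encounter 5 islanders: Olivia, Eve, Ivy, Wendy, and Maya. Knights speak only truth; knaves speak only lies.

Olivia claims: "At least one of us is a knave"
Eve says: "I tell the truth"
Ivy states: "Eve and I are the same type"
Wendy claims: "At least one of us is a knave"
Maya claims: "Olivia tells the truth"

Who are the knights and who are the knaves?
Olivia is a knight.
Eve is a knight.
Ivy is a knave.
Wendy is a knight.
Maya is a knight.

Verification:
- Olivia (knight) says "At least one of us is a knave" - this is TRUE because Ivy is a knave.
- Eve (knight) says "I tell the truth" - this is TRUE because Eve is a knight.
- Ivy (knave) says "Eve and I are the same type" - this is FALSE (a lie) because Ivy is a knave and Eve is a knight.
- Wendy (knight) says "At least one of us is a knave" - this is TRUE because Ivy is a knave.
- Maya (knight) says "Olivia tells the truth" - this is TRUE because Olivia is a knight.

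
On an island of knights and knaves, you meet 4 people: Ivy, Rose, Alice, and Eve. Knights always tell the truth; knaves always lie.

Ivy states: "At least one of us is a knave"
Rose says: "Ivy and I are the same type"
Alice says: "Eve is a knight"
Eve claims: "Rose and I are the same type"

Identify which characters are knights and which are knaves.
Ivy is a knight.
Rose is a knight.
Alice is a knave.
Eve is a knave.

Verification:
- Ivy (knight) says "At least one of us is a knave" - this is TRUE because Alice and Eve are knaves.
- Rose (knight) says "Ivy and I are the same type" - this is TRUE because Rose is a knight and Ivy is a knight.
- Alice (knave) says "Eve is a knight" - this is FALSE (a lie) because Eve is a knave.
- Eve (knave) says "Rose and I are the same type" - this is FALSE (a lie) because Eve is a knave and Rose is a knight.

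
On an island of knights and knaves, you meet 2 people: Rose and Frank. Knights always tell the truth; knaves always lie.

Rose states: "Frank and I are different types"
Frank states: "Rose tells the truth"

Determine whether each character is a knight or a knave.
Rose is a knave.
Frank is a knave.

Verification:
- Rose (knave) says "Frank and I are different types" - this is FALSE (a lie) because Rose is a knave and Frank is a knave.
- Frank (knave) says "Rose tells the truth" - this is FALSE (a lie) because Rose is a knave.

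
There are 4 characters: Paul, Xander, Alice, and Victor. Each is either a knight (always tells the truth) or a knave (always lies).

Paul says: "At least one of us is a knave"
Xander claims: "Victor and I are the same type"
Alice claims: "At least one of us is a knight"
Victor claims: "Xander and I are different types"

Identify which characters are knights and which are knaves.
Paul is a knight.
Xander is a knave.
Alice is a knight.
Victor is a knight.

Verification:
- Paul (knight) says "At least one of us is a knave" - this is TRUE because Xander is a knave.
- Xander (knave) says "Victor and I are the same type" - this is FALSE (a lie) because Xander is a knave and Victor is a knight.
- Alice (knight) says "At least one of us is a knight" - this is TRUE because Paul, Alice, and Victor are knights.
- Victor (knight) says "Xander and I are different types" - this is TRUE because Victor is a knight and Xander is a knave.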